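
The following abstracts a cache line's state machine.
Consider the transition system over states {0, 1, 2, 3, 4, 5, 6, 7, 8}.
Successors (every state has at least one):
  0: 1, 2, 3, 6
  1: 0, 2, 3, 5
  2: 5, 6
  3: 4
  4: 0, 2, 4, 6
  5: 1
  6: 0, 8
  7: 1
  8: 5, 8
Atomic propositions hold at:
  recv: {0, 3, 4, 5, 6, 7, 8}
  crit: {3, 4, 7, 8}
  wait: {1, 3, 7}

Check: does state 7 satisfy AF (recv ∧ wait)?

Sat(recv ∧ wait) = {3, 7}
AF (recv ∧ wait): least fixpoint, start Z0 = {3, 7}, add states with every successor in Z. Already a fixed point.
Sat(AF (recv ∧ wait)) = {3, 7}
7 ∈ Sat(AF (recv ∧ wait)) = {3, 7}, so the formula holds at 7.

Yes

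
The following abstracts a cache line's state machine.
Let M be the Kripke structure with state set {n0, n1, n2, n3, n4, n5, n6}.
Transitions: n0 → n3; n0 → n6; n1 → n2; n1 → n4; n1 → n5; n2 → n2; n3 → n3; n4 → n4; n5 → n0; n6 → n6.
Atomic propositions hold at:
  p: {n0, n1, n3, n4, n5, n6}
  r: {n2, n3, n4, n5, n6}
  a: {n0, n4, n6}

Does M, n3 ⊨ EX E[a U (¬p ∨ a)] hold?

No

Sat(¬p) = {n2}
Sat(¬p ∨ a) = {n0, n2, n4, n6}
E[a U (¬p ∨ a)]: least fixpoint, start Z0 = Sat((¬p ∨ a)) = {n0, n2, n4, n6}, add states in Sat(a) with some successor in Z. Already a fixed point.
Sat(E[a U (¬p ∨ a)]) = {n0, n2, n4, n6}
Sat(EX E[a U (¬p ∨ a)]) = {s : some successor in {n0, n2, n4, n6}} = {n0, n1, n2, n4, n5, n6}
n3 ∉ Sat(EX E[a U (¬p ∨ a)]) = {n0, n1, n2, n4, n5, n6}, so the formula does not hold at n3.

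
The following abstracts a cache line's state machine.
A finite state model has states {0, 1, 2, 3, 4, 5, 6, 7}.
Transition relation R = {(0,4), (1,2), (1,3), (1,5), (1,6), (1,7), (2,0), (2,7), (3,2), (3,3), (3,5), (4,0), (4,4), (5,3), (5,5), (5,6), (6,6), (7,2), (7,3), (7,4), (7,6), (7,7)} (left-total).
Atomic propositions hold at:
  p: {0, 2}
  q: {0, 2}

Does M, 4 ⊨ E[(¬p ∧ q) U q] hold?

No

Sat(¬p) = {1, 3, 4, 5, 6, 7}
Sat(¬p ∧ q) = ∅
E[(¬p ∧ q) U q]: least fixpoint, start Z0 = Sat(q) = {0, 2}, add states in Sat(¬p ∧ q) with some successor in Z. Already a fixed point.
Sat(E[(¬p ∧ q) U q]) = {0, 2}
4 ∉ Sat(E[(¬p ∧ q) U q]) = {0, 2}, so the formula does not hold at 4.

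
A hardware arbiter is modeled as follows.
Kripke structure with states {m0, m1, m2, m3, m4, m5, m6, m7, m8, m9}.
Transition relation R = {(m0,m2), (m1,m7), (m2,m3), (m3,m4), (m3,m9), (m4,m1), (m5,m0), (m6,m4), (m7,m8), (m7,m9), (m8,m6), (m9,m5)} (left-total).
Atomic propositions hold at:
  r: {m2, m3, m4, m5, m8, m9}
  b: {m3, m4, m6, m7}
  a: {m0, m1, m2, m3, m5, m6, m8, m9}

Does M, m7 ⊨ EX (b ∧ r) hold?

Sat(b ∧ r) = {m3, m4}
Sat(EX (b ∧ r)) = {s : some successor in {m3, m4}} = {m2, m3, m6}
m7 ∉ Sat(EX (b ∧ r)) = {m2, m3, m6}, so the formula does not hold at m7.

No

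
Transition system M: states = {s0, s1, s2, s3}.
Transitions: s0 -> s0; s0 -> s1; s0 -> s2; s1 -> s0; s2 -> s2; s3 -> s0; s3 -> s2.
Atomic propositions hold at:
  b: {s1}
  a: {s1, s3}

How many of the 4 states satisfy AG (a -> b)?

3

Sat(a -> b) = {s0, s1, s2}
AG (a -> b): greatest fixpoint, start Z0 = {s0, s1, s2}, keep only states in Sat with every successor in Z. Already a fixed point.
Sat(AG (a -> b)) = {s0, s1, s2}
|Sat(AG (a -> b))| = |{s0, s1, s2}| = 3.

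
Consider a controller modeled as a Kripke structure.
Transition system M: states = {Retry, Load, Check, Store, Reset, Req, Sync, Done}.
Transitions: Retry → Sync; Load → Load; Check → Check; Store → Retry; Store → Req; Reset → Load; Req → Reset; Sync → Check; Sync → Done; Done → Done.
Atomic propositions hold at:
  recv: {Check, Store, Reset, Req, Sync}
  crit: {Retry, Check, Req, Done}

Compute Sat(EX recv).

{Retry, Check, Store, Req, Sync}

Sat(EX recv) = {s : some successor in {Check, Store, Reset, Req, Sync}} = {Retry, Check, Store, Req, Sync}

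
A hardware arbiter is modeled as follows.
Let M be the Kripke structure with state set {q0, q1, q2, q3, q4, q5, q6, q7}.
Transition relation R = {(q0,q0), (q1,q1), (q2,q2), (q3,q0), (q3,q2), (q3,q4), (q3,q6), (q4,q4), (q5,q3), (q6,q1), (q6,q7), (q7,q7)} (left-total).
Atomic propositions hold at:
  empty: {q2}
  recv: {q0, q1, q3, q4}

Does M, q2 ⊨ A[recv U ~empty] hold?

Sat(~empty) = {q0, q1, q3, q4, q5, q6, q7}
A[recv U ~empty]: least fixpoint, start Z0 = Sat(~empty) = {q0, q1, q3, q4, q5, q6, q7}, add states in Sat(recv) with every successor in Z. Already a fixed point.
Sat(A[recv U ~empty]) = {q0, q1, q3, q4, q5, q6, q7}
q2 ∉ Sat(A[recv U ~empty]) = {q0, q1, q3, q4, q5, q6, q7}, so the formula does not hold at q2.

No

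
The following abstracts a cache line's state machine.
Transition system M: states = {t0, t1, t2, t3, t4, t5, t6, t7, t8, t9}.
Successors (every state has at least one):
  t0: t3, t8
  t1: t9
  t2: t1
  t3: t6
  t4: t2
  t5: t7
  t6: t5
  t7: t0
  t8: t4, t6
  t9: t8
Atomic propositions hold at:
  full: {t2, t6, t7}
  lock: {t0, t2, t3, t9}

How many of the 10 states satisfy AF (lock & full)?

2

Sat(lock & full) = {t2}
AF (lock & full): least fixpoint, start Z0 = {t2}, add states with every successor in Z. Z1 = {t2, t4}; fixed.
Sat(AF (lock & full)) = {t2, t4}
|Sat(AF (lock & full))| = |{t2, t4}| = 2.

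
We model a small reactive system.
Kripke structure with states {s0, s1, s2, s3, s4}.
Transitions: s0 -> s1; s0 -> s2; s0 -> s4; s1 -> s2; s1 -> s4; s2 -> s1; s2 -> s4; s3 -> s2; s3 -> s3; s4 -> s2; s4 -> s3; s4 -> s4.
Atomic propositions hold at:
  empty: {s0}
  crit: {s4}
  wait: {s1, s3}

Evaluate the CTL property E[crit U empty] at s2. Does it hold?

No

E[crit U empty]: least fixpoint, start Z0 = Sat(empty) = {s0}, add states in Sat(crit) with some successor in Z. Already a fixed point.
Sat(E[crit U empty]) = {s0}
s2 ∉ Sat(E[crit U empty]) = {s0}, so the formula does not hold at s2.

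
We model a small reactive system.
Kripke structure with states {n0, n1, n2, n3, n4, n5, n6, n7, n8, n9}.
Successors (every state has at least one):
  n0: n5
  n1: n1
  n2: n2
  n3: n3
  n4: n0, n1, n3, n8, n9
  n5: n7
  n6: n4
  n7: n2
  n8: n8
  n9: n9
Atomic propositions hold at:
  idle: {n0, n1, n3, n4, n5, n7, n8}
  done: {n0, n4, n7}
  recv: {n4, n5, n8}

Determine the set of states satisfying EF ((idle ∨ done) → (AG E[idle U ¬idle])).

{n0, n2, n4, n5, n6, n7, n9}

Sat(idle ∨ done) = {n0, n1, n3, n4, n5, n7, n8}
Sat(¬idle) = {n2, n6, n9}
E[idle U ¬idle]: least fixpoint, start Z0 = Sat(¬idle) = {n2, n6, n9}, add states in Sat(idle) with some successor in Z. Z1 = {n2, n4, n6, n7, n9}; Z2 = {n2, n4, n5, n6, n7, n9}; Z3 = {n0, n2, n4, n5, n6, n7, n9}; fixed.
Sat(E[idle U ¬idle]) = {n0, n2, n4, n5, n6, n7, n9}
AG E[idle U ¬idle]: greatest fixpoint, start Z0 = {n0, n2, n4, n5, n6, n7, n9}, keep only states in Sat with every successor in Z. Z1 = {n0, n2, n5, n6, n7, n9}; Z2 = {n0, n2, n5, n7, n9}; fixed.
Sat(AG E[idle U ¬idle]) = {n0, n2, n5, n7, n9}
Sat((idle ∨ done) → (AG E[idle U ¬idle])) = {n0, n2, n5, n6, n7, n9}
EF ((idle ∨ done) → (AG E[idle U ¬idle])): least fixpoint, start Z0 = {n0, n2, n5, n6, n7, n9}, add states with some successor in Z. Z1 = {n0, n2, n4, n5, n6, n7, n9}; fixed.
Sat(EF ((idle ∨ done) → (AG E[idle U ¬idle]))) = {n0, n2, n4, n5, n6, n7, n9}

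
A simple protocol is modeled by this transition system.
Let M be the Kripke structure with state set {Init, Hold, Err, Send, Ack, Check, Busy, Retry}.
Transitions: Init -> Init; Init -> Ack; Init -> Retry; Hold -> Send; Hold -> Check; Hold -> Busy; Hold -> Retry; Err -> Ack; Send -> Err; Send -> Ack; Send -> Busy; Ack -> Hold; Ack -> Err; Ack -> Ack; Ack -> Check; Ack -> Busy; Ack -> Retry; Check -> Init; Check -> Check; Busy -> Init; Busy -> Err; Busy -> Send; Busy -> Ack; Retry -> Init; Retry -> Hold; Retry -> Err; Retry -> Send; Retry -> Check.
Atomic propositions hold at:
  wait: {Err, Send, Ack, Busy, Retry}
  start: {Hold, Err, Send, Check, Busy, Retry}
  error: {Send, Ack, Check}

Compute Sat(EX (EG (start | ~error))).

Sat(~error) = {Init, Hold, Err, Busy, Retry}
Sat(start | ~error) = {Init, Hold, Err, Send, Check, Busy, Retry}
EG (start | ~error): greatest fixpoint, start Z0 = {Init, Hold, Err, Send, Check, Busy, Retry}, keep only states in Sat with some successor in Z. Z1 = {Init, Hold, Send, Check, Busy, Retry}; fixed.
Sat(EG (start | ~error)) = {Init, Hold, Send, Check, Busy, Retry}
Sat(EX (EG (start | ~error))) = {s : some successor in {Init, Hold, Send, Check, Busy, Retry}} = {Init, Hold, Send, Ack, Check, Busy, Retry}

{Init, Hold, Send, Ack, Check, Busy, Retry}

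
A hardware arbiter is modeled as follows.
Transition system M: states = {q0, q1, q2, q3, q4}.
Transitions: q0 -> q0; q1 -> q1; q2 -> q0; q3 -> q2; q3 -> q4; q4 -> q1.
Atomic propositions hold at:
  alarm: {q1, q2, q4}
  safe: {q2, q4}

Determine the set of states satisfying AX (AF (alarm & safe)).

Sat(alarm & safe) = {q2, q4}
AF (alarm & safe): least fixpoint, start Z0 = {q2, q4}, add states with every successor in Z. Z1 = {q2, q3, q4}; fixed.
Sat(AF (alarm & safe)) = {q2, q3, q4}
Sat(AX (AF (alarm & safe))) = {s : every successor in {q2, q3, q4}} = {q3}

{q3}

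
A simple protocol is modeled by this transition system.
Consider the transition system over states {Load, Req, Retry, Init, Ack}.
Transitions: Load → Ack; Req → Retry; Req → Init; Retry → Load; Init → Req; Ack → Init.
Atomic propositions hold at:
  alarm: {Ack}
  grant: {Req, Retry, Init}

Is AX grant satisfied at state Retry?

No

Sat(AX grant) = {s : every successor in {Req, Retry, Init}} = {Req, Init, Ack}
Retry ∉ Sat(AX grant) = {Req, Init, Ack}, so the formula does not hold at Retry.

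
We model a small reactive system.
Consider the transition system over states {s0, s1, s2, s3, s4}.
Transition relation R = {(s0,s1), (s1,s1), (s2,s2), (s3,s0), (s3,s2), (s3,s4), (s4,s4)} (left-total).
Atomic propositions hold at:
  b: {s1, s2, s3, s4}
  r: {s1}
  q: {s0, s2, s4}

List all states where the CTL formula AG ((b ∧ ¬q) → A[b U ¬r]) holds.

{s2, s4}

Sat(¬q) = {s1, s3}
Sat(b ∧ ¬q) = {s1, s3}
Sat(¬r) = {s0, s2, s3, s4}
A[b U ¬r]: least fixpoint, start Z0 = Sat(¬r) = {s0, s2, s3, s4}, add states in Sat(b) with every successor in Z. Already a fixed point.
Sat(A[b U ¬r]) = {s0, s2, s3, s4}
Sat((b ∧ ¬q) → A[b U ¬r]) = {s0, s2, s3, s4}
AG ((b ∧ ¬q) → A[b U ¬r]): greatest fixpoint, start Z0 = {s0, s2, s3, s4}, keep only states in Sat with every successor in Z. Z1 = {s2, s3, s4}; Z2 = {s2, s4}; fixed.
Sat(AG ((b ∧ ¬q) → A[b U ¬r])) = {s2, s4}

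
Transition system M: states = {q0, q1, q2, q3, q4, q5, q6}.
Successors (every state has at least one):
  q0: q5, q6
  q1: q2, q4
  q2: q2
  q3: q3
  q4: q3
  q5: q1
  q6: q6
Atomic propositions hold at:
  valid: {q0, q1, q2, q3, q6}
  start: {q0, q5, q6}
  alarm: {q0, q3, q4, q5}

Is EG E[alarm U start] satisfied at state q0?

Yes

E[alarm U start]: least fixpoint, start Z0 = Sat(start) = {q0, q5, q6}, add states in Sat(alarm) with some successor in Z. Already a fixed point.
Sat(E[alarm U start]) = {q0, q5, q6}
EG E[alarm U start]: greatest fixpoint, start Z0 = {q0, q5, q6}, keep only states in Sat with some successor in Z. Z1 = {q0, q6}; fixed.
Sat(EG E[alarm U start]) = {q0, q6}
q0 ∈ Sat(EG E[alarm U start]) = {q0, q6}, so the formula holds at q0.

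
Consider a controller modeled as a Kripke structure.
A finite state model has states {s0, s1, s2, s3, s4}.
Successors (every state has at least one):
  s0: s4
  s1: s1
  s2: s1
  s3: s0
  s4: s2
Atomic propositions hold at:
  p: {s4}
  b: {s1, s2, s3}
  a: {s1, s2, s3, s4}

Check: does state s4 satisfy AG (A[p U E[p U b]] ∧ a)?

E[p U b]: least fixpoint, start Z0 = Sat(b) = {s1, s2, s3}, add states in Sat(p) with some successor in Z. Z1 = {s1, s2, s3, s4}; fixed.
Sat(E[p U b]) = {s1, s2, s3, s4}
A[p U E[p U b]]: least fixpoint, start Z0 = Sat(E[p U b]) = {s1, s2, s3, s4}, add states in Sat(p) with every successor in Z. Already a fixed point.
Sat(A[p U E[p U b]]) = {s1, s2, s3, s4}
Sat(A[p U E[p U b]] ∧ a) = {s1, s2, s3, s4}
AG (A[p U E[p U b]] ∧ a): greatest fixpoint, start Z0 = {s1, s2, s3, s4}, keep only states in Sat with every successor in Z. Z1 = {s1, s2, s4}; fixed.
Sat(AG (A[p U E[p U b]] ∧ a)) = {s1, s2, s4}
s4 ∈ Sat(AG (A[p U E[p U b]] ∧ a)) = {s1, s2, s4}, so the formula holds at s4.

Yes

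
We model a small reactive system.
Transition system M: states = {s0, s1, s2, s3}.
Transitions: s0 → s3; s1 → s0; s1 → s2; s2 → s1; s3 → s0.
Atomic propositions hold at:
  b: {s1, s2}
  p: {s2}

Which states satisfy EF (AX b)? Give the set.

{s1, s2}

Sat(AX b) = {s : every successor in {s1, s2}} = {s2}
EF (AX b): least fixpoint, start Z0 = {s2}, add states with some successor in Z. Z1 = {s1, s2}; fixed.
Sat(EF (AX b)) = {s1, s2}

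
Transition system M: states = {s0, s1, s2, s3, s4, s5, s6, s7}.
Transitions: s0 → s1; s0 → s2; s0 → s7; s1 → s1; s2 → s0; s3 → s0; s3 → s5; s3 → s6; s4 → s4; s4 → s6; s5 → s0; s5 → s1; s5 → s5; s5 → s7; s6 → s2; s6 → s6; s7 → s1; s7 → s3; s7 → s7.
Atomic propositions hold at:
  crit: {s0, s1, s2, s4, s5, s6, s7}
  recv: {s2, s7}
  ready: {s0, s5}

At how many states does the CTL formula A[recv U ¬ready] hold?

6

Sat(¬ready) = {s1, s2, s3, s4, s6, s7}
A[recv U ¬ready]: least fixpoint, start Z0 = Sat(¬ready) = {s1, s2, s3, s4, s6, s7}, add states in Sat(recv) with every successor in Z. Already a fixed point.
Sat(A[recv U ¬ready]) = {s1, s2, s3, s4, s6, s7}
|Sat(A[recv U ¬ready])| = |{s1, s2, s3, s4, s6, s7}| = 6.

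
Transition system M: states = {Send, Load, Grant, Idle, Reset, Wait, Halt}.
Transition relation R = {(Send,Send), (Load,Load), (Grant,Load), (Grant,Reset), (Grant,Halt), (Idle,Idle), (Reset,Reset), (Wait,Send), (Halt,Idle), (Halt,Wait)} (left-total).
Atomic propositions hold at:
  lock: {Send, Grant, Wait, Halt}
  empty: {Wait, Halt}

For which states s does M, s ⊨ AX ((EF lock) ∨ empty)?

{Send, Wait}

EF lock: least fixpoint, start Z0 = {Send, Grant, Wait, Halt}, add states with some successor in Z. Already a fixed point.
Sat(EF lock) = {Send, Grant, Wait, Halt}
Sat((EF lock) ∨ empty) = {Send, Grant, Wait, Halt}
Sat(AX ((EF lock) ∨ empty)) = {s : every successor in {Send, Grant, Wait, Halt}} = {Send, Wait}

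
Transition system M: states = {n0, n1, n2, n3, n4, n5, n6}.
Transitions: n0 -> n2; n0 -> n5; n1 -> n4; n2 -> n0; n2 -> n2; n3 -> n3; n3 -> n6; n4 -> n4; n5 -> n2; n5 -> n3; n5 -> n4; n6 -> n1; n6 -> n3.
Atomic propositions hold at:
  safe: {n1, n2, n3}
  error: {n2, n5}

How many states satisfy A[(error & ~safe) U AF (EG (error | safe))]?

4

Sat(~safe) = {n0, n4, n5, n6}
Sat(error & ~safe) = {n5}
Sat(error | safe) = {n1, n2, n3, n5}
EG (error | safe): greatest fixpoint, start Z0 = {n1, n2, n3, n5}, keep only states in Sat with some successor in Z. Z1 = {n2, n3, n5}; fixed.
Sat(EG (error | safe)) = {n2, n3, n5}
AF (EG (error | safe)): least fixpoint, start Z0 = {n2, n3, n5}, add states with every successor in Z. Z1 = {n0, n2, n3, n5}; fixed.
Sat(AF (EG (error | safe))) = {n0, n2, n3, n5}
A[(error & ~safe) U AF (EG (error | safe))]: least fixpoint, start Z0 = Sat(AF (EG (error | safe))) = {n0, n2, n3, n5}, add states in Sat(error & ~safe) with every successor in Z. Already a fixed point.
Sat(A[(error & ~safe) U AF (EG (error | safe))]) = {n0, n2, n3, n5}
|Sat(A[(error & ~safe) U AF (EG (error | safe))])| = |{n0, n2, n3, n5}| = 4.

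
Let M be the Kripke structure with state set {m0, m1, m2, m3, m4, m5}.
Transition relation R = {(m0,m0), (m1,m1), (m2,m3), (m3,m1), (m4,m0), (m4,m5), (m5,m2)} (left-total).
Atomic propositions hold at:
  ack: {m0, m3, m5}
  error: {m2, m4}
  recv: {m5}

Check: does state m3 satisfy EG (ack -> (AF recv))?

AF recv: least fixpoint, start Z0 = {m5}, add states with every successor in Z. Already a fixed point.
Sat(AF recv) = {m5}
Sat(ack -> (AF recv)) = {m1, m2, m4, m5}
EG (ack -> (AF recv)): greatest fixpoint, start Z0 = {m1, m2, m4, m5}, keep only states in Sat with some successor in Z. Z1 = {m1, m4, m5}; Z2 = {m1, m4}; Z3 = {m1}; fixed.
Sat(EG (ack -> (AF recv))) = {m1}
m3 ∉ Sat(EG (ack -> (AF recv))) = {m1}, so the formula does not hold at m3.

No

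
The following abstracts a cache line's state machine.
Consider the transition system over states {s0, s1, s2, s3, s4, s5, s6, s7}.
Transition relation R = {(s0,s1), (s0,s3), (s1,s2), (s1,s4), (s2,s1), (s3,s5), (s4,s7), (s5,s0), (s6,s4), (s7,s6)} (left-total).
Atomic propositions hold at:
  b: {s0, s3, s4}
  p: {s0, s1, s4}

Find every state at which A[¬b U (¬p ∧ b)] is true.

Sat(¬b) = {s1, s2, s5, s6, s7}
Sat(¬p) = {s2, s3, s5, s6, s7}
Sat(¬p ∧ b) = {s3}
A[¬b U (¬p ∧ b)]: least fixpoint, start Z0 = Sat((¬p ∧ b)) = {s3}, add states in Sat(¬b) with every successor in Z. Already a fixed point.
Sat(A[¬b U (¬p ∧ b)]) = {s3}

{s3}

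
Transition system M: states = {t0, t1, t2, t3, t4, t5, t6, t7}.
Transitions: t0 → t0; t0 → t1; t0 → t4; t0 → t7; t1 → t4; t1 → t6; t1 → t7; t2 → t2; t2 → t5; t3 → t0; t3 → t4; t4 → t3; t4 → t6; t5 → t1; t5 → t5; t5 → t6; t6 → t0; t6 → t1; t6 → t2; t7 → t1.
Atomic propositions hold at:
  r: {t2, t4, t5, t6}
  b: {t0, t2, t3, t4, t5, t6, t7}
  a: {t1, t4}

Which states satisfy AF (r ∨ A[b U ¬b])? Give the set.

{t1, t2, t4, t5, t6, t7}

Sat(¬b) = {t1}
A[b U ¬b]: least fixpoint, start Z0 = Sat(¬b) = {t1}, add states in Sat(b) with every successor in Z. Z1 = {t1, t7}; fixed.
Sat(A[b U ¬b]) = {t1, t7}
Sat(r ∨ A[b U ¬b]) = {t1, t2, t4, t5, t6, t7}
AF (r ∨ A[b U ¬b]): least fixpoint, start Z0 = {t1, t2, t4, t5, t6, t7}, add states with every successor in Z. Already a fixed point.
Sat(AF (r ∨ A[b U ¬b])) = {t1, t2, t4, t5, t6, t7}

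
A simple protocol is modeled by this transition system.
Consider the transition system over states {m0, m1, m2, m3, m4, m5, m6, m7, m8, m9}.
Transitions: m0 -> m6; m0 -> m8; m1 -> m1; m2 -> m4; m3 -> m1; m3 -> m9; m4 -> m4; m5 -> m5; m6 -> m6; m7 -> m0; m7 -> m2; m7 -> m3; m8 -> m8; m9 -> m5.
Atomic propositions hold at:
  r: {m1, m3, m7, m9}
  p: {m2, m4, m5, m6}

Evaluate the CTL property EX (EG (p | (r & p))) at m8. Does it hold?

Sat(r & p) = ∅
Sat(p | (r & p)) = {m2, m4, m5, m6}
EG (p | (r & p)): greatest fixpoint, start Z0 = {m2, m4, m5, m6}, keep only states in Sat with some successor in Z. Already a fixed point.
Sat(EG (p | (r & p))) = {m2, m4, m5, m6}
Sat(EX (EG (p | (r & p)))) = {s : some successor in {m2, m4, m5, m6}} = {m0, m2, m4, m5, m6, m7, m9}
m8 ∉ Sat(EX (EG (p | (r & p)))) = {m0, m2, m4, m5, m6, m7, m9}, so the formula does not hold at m8.

No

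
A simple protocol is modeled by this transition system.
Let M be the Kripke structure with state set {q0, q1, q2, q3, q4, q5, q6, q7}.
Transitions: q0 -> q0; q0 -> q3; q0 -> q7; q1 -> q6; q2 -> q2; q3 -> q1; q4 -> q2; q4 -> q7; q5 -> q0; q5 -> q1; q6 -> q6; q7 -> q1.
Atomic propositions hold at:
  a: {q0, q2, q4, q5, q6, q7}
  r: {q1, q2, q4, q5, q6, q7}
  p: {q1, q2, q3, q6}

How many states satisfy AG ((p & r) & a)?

Sat(p & r) = {q1, q2, q6}
Sat((p & r) & a) = {q2, q6}
AG ((p & r) & a): greatest fixpoint, start Z0 = {q2, q6}, keep only states in Sat with every successor in Z. Already a fixed point.
Sat(AG ((p & r) & a)) = {q2, q6}
|Sat(AG ((p & r) & a))| = |{q2, q6}| = 2.

2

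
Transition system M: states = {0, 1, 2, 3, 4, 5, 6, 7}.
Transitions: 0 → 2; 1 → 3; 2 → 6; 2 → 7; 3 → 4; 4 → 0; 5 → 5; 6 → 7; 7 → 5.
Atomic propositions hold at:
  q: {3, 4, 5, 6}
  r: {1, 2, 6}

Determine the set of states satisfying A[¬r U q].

{3, 4, 5, 6, 7}

Sat(¬r) = {0, 3, 4, 5, 7}
A[¬r U q]: least fixpoint, start Z0 = Sat(q) = {3, 4, 5, 6}, add states in Sat(¬r) with every successor in Z. Z1 = {3, 4, 5, 6, 7}; fixed.
Sat(A[¬r U q]) = {3, 4, 5, 6, 7}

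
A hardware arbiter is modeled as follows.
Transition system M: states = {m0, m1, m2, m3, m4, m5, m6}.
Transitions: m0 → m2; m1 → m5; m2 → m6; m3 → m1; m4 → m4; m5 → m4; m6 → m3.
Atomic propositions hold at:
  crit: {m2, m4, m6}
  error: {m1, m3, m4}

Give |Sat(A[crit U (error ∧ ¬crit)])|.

4

Sat(¬crit) = {m0, m1, m3, m5}
Sat(error ∧ ¬crit) = {m1, m3}
A[crit U (error ∧ ¬crit)]: least fixpoint, start Z0 = Sat((error ∧ ¬crit)) = {m1, m3}, add states in Sat(crit) with every successor in Z. Z1 = {m1, m3, m6}; Z2 = {m1, m2, m3, m6}; fixed.
Sat(A[crit U (error ∧ ¬crit)]) = {m1, m2, m3, m6}
|Sat(A[crit U (error ∧ ¬crit)])| = |{m1, m2, m3, m6}| = 4.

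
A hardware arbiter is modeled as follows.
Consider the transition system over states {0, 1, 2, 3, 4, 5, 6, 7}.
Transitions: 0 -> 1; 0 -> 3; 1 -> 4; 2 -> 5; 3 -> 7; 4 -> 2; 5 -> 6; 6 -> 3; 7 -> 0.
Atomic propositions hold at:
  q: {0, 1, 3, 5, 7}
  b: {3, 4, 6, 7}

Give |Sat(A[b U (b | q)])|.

7

Sat(b | q) = {0, 1, 3, 4, 5, 6, 7}
A[b U (b | q)]: least fixpoint, start Z0 = Sat((b | q)) = {0, 1, 3, 4, 5, 6, 7}, add states in Sat(b) with every successor in Z. Already a fixed point.
Sat(A[b U (b | q)]) = {0, 1, 3, 4, 5, 6, 7}
|Sat(A[b U (b | q)])| = |{0, 1, 3, 4, 5, 6, 7}| = 7.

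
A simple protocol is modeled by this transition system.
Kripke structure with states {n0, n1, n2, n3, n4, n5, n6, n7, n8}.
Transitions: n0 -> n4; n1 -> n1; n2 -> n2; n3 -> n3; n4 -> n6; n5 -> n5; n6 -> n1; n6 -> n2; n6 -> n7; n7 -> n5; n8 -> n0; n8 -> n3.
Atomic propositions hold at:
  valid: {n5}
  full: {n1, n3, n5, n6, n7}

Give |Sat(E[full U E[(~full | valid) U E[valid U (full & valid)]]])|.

Sat(~full) = {n0, n2, n4, n8}
Sat(~full | valid) = {n0, n2, n4, n5, n8}
Sat(full & valid) = {n5}
E[valid U (full & valid)]: least fixpoint, start Z0 = Sat((full & valid)) = {n5}, add states in Sat(valid) with some successor in Z. Already a fixed point.
Sat(E[valid U (full & valid)]) = {n5}
E[(~full | valid) U E[valid U (full & valid)]]: least fixpoint, start Z0 = Sat(E[valid U (full & valid)]) = {n5}, add states in Sat(~full | valid) with some successor in Z. Already a fixed point.
Sat(E[(~full | valid) U E[valid U (full & valid)]]) = {n5}
E[full U E[(~full | valid) U E[valid U (full & valid)]]]: least fixpoint, start Z0 = Sat(E[(~full | valid) U E[valid U (full & valid)]]) = {n5}, add states in Sat(full) with some successor in Z. Z1 = {n5, n7}; Z2 = {n5, n6, n7}; fixed.
Sat(E[full U E[(~full | valid) U E[valid U (full & valid)]]]) = {n5, n6, n7}
|Sat(E[full U E[(~full | valid) U E[valid U (full & valid)]]])| = |{n5, n6, n7}| = 3.

3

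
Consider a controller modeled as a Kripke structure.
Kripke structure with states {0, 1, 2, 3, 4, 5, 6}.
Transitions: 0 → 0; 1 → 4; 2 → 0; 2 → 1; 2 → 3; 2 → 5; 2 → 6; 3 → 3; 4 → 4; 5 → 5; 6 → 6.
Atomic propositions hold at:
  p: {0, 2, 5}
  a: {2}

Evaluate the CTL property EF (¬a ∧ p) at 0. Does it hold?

Yes

Sat(¬a) = {0, 1, 3, 4, 5, 6}
Sat(¬a ∧ p) = {0, 5}
EF (¬a ∧ p): least fixpoint, start Z0 = {0, 5}, add states with some successor in Z. Z1 = {0, 2, 5}; fixed.
Sat(EF (¬a ∧ p)) = {0, 2, 5}
0 ∈ Sat(EF (¬a ∧ p)) = {0, 2, 5}, so the formula holds at 0.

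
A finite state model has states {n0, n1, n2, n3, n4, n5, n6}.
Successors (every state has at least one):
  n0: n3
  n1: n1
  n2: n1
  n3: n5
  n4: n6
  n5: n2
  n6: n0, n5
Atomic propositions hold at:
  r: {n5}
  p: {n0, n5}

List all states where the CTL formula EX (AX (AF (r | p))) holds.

Sat(r | p) = {n0, n5}
AF (r | p): least fixpoint, start Z0 = {n0, n5}, add states with every successor in Z. Z1 = {n0, n3, n5, n6}; Z2 = {n0, n3, n4, n5, n6}; fixed.
Sat(AF (r | p)) = {n0, n3, n4, n5, n6}
Sat(AX (AF (r | p))) = {s : every successor in {n0, n3, n4, n5, n6}} = {n0, n3, n4, n6}
Sat(EX (AX (AF (r | p)))) = {s : some successor in {n0, n3, n4, n6}} = {n0, n4, n6}

{n0, n4, n6}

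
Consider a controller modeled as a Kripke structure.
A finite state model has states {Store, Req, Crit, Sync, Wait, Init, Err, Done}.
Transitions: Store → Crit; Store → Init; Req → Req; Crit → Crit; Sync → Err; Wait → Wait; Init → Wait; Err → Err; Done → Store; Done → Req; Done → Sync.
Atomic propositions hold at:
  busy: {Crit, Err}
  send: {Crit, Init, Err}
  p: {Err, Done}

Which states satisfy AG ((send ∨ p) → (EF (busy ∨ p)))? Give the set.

{Req, Crit, Sync, Wait, Err}

Sat(send ∨ p) = {Crit, Init, Err, Done}
Sat(busy ∨ p) = {Crit, Err, Done}
EF (busy ∨ p): least fixpoint, start Z0 = {Crit, Err, Done}, add states with some successor in Z. Z1 = {Store, Crit, Sync, Err, Done}; fixed.
Sat(EF (busy ∨ p)) = {Store, Crit, Sync, Err, Done}
Sat((send ∨ p) → (EF (busy ∨ p))) = {Store, Req, Crit, Sync, Wait, Err, Done}
AG ((send ∨ p) → (EF (busy ∨ p))): greatest fixpoint, start Z0 = {Store, Req, Crit, Sync, Wait, Err, Done}, keep only states in Sat with every successor in Z. Z1 = {Req, Crit, Sync, Wait, Err, Done}; Z2 = {Req, Crit, Sync, Wait, Err}; fixed.
Sat(AG ((send ∨ p) → (EF (busy ∨ p)))) = {Req, Crit, Sync, Wait, Err}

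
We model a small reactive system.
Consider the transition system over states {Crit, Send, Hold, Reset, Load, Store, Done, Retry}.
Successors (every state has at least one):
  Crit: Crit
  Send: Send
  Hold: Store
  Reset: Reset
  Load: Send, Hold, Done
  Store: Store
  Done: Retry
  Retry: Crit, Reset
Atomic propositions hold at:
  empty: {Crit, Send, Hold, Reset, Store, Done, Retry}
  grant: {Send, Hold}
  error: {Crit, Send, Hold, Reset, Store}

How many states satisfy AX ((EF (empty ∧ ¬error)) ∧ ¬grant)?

1

Sat(¬error) = {Load, Done, Retry}
Sat(empty ∧ ¬error) = {Done, Retry}
EF (empty ∧ ¬error): least fixpoint, start Z0 = {Done, Retry}, add states with some successor in Z. Z1 = {Load, Done, Retry}; fixed.
Sat(EF (empty ∧ ¬error)) = {Load, Done, Retry}
Sat(¬grant) = {Crit, Reset, Load, Store, Done, Retry}
Sat((EF (empty ∧ ¬error)) ∧ ¬grant) = {Load, Done, Retry}
Sat(AX ((EF (empty ∧ ¬error)) ∧ ¬grant)) = {s : every successor in {Load, Done, Retry}} = {Done}
|Sat(AX ((EF (empty ∧ ¬error)) ∧ ¬grant))| = |{Done}| = 1.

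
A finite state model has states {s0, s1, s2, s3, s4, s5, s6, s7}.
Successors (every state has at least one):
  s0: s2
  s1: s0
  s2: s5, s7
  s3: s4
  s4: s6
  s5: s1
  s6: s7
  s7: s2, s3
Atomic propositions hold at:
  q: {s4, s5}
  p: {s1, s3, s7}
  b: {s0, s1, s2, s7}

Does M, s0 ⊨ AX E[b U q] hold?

Yes

E[b U q]: least fixpoint, start Z0 = Sat(q) = {s4, s5}, add states in Sat(b) with some successor in Z. Z1 = {s2, s4, s5}; Z2 = {s0, s2, s4, s5, s7}; Z3 = {s0, s1, s2, s4, s5, s7}; fixed.
Sat(E[b U q]) = {s0, s1, s2, s4, s5, s7}
Sat(AX E[b U q]) = {s : every successor in {s0, s1, s2, s4, s5, s7}} = {s0, s1, s2, s3, s5, s6}
s0 ∈ Sat(AX E[b U q]) = {s0, s1, s2, s3, s5, s6}, so the formula holds at s0.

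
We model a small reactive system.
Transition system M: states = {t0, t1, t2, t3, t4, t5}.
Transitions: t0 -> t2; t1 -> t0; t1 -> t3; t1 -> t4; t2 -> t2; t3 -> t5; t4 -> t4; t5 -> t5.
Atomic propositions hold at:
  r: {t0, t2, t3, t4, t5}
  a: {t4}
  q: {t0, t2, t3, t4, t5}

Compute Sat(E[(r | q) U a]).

Sat(r | q) = {t0, t2, t3, t4, t5}
E[(r | q) U a]: least fixpoint, start Z0 = Sat(a) = {t4}, add states in Sat(r | q) with some successor in Z. Already a fixed point.
Sat(E[(r | q) U a]) = {t4}

{t4}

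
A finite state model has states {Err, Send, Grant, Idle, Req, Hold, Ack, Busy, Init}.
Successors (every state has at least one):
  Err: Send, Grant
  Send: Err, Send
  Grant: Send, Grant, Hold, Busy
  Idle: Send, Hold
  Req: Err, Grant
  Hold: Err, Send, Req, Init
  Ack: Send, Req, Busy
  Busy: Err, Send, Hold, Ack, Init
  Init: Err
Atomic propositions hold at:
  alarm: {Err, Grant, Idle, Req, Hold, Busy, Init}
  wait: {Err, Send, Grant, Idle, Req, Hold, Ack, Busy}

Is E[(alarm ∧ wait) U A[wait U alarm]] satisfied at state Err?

Sat(alarm ∧ wait) = {Err, Grant, Idle, Req, Hold, Busy}
A[wait U alarm]: least fixpoint, start Z0 = Sat(alarm) = {Err, Grant, Idle, Req, Hold, Busy, Init}, add states in Sat(wait) with every successor in Z. Already a fixed point.
Sat(A[wait U alarm]) = {Err, Grant, Idle, Req, Hold, Busy, Init}
E[(alarm ∧ wait) U A[wait U alarm]]: least fixpoint, start Z0 = Sat(A[wait U alarm]) = {Err, Grant, Idle, Req, Hold, Busy, Init}, add states in Sat(alarm ∧ wait) with some successor in Z. Already a fixed point.
Sat(E[(alarm ∧ wait) U A[wait U alarm]]) = {Err, Grant, Idle, Req, Hold, Busy, Init}
Err ∈ Sat(E[(alarm ∧ wait) U A[wait U alarm]]) = {Err, Grant, Idle, Req, Hold, Busy, Init}, so the formula holds at Err.

Yes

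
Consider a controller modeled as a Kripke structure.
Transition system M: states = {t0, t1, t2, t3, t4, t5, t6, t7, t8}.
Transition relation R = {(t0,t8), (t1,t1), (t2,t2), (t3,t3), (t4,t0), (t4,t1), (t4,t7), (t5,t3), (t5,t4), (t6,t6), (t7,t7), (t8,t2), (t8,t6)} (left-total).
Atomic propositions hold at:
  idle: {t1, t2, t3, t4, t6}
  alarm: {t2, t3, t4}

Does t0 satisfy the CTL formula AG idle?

No

AG idle: greatest fixpoint, start Z0 = {t1, t2, t3, t4, t6}, keep only states in Sat with every successor in Z. Z1 = {t1, t2, t3, t6}; fixed.
Sat(AG idle) = {t1, t2, t3, t6}
t0 ∉ Sat(AG idle) = {t1, t2, t3, t6}, so the formula does not hold at t0.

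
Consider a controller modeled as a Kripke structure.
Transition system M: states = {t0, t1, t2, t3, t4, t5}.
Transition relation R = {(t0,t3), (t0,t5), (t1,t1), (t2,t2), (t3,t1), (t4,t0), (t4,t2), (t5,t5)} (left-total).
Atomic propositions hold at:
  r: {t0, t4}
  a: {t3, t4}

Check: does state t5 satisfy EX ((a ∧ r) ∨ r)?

No

Sat(a ∧ r) = {t4}
Sat((a ∧ r) ∨ r) = {t0, t4}
Sat(EX ((a ∧ r) ∨ r)) = {s : some successor in {t0, t4}} = {t4}
t5 ∉ Sat(EX ((a ∧ r) ∨ r)) = {t4}, so the formula does not hold at t5.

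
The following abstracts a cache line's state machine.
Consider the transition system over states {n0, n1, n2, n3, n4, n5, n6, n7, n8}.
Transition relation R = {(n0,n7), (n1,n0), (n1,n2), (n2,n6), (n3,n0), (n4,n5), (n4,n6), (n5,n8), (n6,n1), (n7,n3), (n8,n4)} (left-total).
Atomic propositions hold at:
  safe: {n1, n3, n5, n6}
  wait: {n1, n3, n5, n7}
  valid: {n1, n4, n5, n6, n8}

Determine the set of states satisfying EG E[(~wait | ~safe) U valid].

Sat(~wait) = {n0, n2, n4, n6, n8}
Sat(~safe) = {n0, n2, n4, n7, n8}
Sat(~wait | ~safe) = {n0, n2, n4, n6, n7, n8}
E[(~wait | ~safe) U valid]: least fixpoint, start Z0 = Sat(valid) = {n1, n4, n5, n6, n8}, add states in Sat(~wait | ~safe) with some successor in Z. Z1 = {n1, n2, n4, n5, n6, n8}; fixed.
Sat(E[(~wait | ~safe) U valid]) = {n1, n2, n4, n5, n6, n8}
EG E[(~wait | ~safe) U valid]: greatest fixpoint, start Z0 = {n1, n2, n4, n5, n6, n8}, keep only states in Sat with some successor in Z. Already a fixed point.
Sat(EG E[(~wait | ~safe) U valid]) = {n1, n2, n4, n5, n6, n8}

{n1, n2, n4, n5, n6, n8}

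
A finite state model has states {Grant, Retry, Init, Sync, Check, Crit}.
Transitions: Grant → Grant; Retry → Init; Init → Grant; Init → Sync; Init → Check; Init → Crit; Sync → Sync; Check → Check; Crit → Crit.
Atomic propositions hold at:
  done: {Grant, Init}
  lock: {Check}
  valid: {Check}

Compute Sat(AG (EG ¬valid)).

{Grant, Sync, Crit}

Sat(¬valid) = {Grant, Retry, Init, Sync, Crit}
EG ¬valid: greatest fixpoint, start Z0 = {Grant, Retry, Init, Sync, Crit}, keep only states in Sat with some successor in Z. Already a fixed point.
Sat(EG ¬valid) = {Grant, Retry, Init, Sync, Crit}
AG (EG ¬valid): greatest fixpoint, start Z0 = {Grant, Retry, Init, Sync, Crit}, keep only states in Sat with every successor in Z. Z1 = {Grant, Retry, Sync, Crit}; Z2 = {Grant, Sync, Crit}; fixed.
Sat(AG (EG ¬valid)) = {Grant, Sync, Crit}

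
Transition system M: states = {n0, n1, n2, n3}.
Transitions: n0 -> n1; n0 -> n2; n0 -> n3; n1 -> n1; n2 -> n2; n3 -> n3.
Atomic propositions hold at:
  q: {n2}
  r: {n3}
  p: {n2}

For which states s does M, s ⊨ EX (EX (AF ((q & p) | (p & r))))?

{n0, n2}

Sat(q & p) = {n2}
Sat(p & r) = ∅
Sat((q & p) | (p & r)) = {n2}
AF ((q & p) | (p & r)): least fixpoint, start Z0 = {n2}, add states with every successor in Z. Already a fixed point.
Sat(AF ((q & p) | (p & r))) = {n2}
Sat(EX (AF ((q & p) | (p & r)))) = {s : some successor in {n2}} = {n0, n2}
Sat(EX (EX (AF ((q & p) | (p & r))))) = {s : some successor in {n0, n2}} = {n0, n2}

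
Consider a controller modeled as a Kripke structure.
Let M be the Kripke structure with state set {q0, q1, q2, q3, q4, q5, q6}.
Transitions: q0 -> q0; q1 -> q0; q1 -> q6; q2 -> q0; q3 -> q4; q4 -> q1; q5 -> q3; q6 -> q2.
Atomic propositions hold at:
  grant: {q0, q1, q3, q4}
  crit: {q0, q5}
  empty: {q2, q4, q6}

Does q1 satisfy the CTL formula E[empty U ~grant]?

Sat(~grant) = {q2, q5, q6}
E[empty U ~grant]: least fixpoint, start Z0 = Sat(~grant) = {q2, q5, q6}, add states in Sat(empty) with some successor in Z. Already a fixed point.
Sat(E[empty U ~grant]) = {q2, q5, q6}
q1 ∉ Sat(E[empty U ~grant]) = {q2, q5, q6}, so the formula does not hold at q1.

No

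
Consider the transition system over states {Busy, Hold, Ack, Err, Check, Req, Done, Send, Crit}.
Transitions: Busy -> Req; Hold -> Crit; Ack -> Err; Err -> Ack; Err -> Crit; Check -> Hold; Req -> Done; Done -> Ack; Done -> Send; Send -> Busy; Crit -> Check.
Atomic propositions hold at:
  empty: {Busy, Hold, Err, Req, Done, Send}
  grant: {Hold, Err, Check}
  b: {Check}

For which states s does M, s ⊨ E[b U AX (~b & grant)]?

{Ack, Check}

Sat(~b) = {Busy, Hold, Ack, Err, Req, Done, Send, Crit}
Sat(~b & grant) = {Hold, Err}
Sat(AX (~b & grant)) = {s : every successor in {Hold, Err}} = {Ack, Check}
E[b U AX (~b & grant)]: least fixpoint, start Z0 = Sat(AX (~b & grant)) = {Ack, Check}, add states in Sat(b) with some successor in Z. Already a fixed point.
Sat(E[b U AX (~b & grant)]) = {Ack, Check}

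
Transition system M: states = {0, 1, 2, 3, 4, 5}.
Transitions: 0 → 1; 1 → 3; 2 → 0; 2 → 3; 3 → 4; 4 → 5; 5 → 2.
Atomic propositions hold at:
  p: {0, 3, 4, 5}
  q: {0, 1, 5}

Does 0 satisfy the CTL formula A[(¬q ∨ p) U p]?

Yes

Sat(¬q) = {2, 3, 4}
Sat(¬q ∨ p) = {0, 2, 3, 4, 5}
A[(¬q ∨ p) U p]: least fixpoint, start Z0 = Sat(p) = {0, 3, 4, 5}, add states in Sat(¬q ∨ p) with every successor in Z. Z1 = {0, 2, 3, 4, 5}; fixed.
Sat(A[(¬q ∨ p) U p]) = {0, 2, 3, 4, 5}
0 ∈ Sat(A[(¬q ∨ p) U p]) = {0, 2, 3, 4, 5}, so the formula holds at 0.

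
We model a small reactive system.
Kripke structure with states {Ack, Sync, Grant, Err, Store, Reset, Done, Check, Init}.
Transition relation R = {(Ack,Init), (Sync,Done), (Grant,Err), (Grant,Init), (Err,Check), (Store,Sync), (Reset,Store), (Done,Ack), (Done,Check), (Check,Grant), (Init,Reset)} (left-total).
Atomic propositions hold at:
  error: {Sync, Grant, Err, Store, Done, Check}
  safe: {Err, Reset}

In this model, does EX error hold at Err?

Yes

Sat(EX error) = {s : some successor in {Sync, Grant, Err, Store, Done, Check}} = {Sync, Grant, Err, Store, Reset, Done, Check}
Err ∈ Sat(EX error) = {Sync, Grant, Err, Store, Reset, Done, Check}, so the formula holds at Err.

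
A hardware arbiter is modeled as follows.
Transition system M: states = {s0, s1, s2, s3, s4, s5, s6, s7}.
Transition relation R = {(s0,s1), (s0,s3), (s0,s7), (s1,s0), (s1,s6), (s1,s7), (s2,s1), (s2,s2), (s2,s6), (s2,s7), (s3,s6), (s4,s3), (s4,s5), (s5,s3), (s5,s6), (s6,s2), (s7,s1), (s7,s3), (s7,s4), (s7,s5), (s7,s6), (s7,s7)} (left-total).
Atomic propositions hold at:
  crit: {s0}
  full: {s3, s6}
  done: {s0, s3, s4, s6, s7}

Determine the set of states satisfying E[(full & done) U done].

{s0, s3, s4, s6, s7}

Sat(full & done) = {s3, s6}
E[(full & done) U done]: least fixpoint, start Z0 = Sat(done) = {s0, s3, s4, s6, s7}, add states in Sat(full & done) with some successor in Z. Already a fixed point.
Sat(E[(full & done) U done]) = {s0, s3, s4, s6, s7}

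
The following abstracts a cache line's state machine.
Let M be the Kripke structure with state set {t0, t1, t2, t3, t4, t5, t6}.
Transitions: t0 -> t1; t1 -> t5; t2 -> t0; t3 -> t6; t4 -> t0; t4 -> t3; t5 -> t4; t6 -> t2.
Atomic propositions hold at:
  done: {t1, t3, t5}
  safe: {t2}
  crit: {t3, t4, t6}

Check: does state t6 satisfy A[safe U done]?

No

A[safe U done]: least fixpoint, start Z0 = Sat(done) = {t1, t3, t5}, add states in Sat(safe) with every successor in Z. Already a fixed point.
Sat(A[safe U done]) = {t1, t3, t5}
t6 ∉ Sat(A[safe U done]) = {t1, t3, t5}, so the formula does not hold at t6.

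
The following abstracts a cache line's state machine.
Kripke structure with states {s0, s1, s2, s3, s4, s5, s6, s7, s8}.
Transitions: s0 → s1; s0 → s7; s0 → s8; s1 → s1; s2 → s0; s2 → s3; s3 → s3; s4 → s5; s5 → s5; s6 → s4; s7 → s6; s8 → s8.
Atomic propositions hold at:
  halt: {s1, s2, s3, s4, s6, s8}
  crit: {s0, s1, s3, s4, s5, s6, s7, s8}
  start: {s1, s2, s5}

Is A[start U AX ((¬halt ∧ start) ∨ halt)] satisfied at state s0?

Sat(¬halt) = {s0, s5, s7}
Sat(¬halt ∧ start) = {s5}
Sat((¬halt ∧ start) ∨ halt) = {s1, s2, s3, s4, s5, s6, s8}
Sat(AX ((¬halt ∧ start) ∨ halt)) = {s : every successor in {s1, s2, s3, s4, s5, s6, s8}} = {s1, s3, s4, s5, s6, s7, s8}
A[start U AX ((¬halt ∧ start) ∨ halt)]: least fixpoint, start Z0 = Sat(AX ((¬halt ∧ start) ∨ halt)) = {s1, s3, s4, s5, s6, s7, s8}, add states in Sat(start) with every successor in Z. Already a fixed point.
Sat(A[start U AX ((¬halt ∧ start) ∨ halt)]) = {s1, s3, s4, s5, s6, s7, s8}
s0 ∉ Sat(A[start U AX ((¬halt ∧ start) ∨ halt)]) = {s1, s3, s4, s5, s6, s7, s8}, so the formula does not hold at s0.

No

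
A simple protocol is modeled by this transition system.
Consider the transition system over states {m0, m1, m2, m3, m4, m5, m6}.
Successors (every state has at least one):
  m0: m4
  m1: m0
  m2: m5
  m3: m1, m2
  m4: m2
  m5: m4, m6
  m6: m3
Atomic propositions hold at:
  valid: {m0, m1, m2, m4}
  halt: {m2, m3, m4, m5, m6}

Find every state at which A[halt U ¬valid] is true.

{m2, m3, m4, m5, m6}

Sat(¬valid) = {m3, m5, m6}
A[halt U ¬valid]: least fixpoint, start Z0 = Sat(¬valid) = {m3, m5, m6}, add states in Sat(halt) with every successor in Z. Z1 = {m2, m3, m5, m6}; Z2 = {m2, m3, m4, m5, m6}; fixed.
Sat(A[halt U ¬valid]) = {m2, m3, m4, m5, m6}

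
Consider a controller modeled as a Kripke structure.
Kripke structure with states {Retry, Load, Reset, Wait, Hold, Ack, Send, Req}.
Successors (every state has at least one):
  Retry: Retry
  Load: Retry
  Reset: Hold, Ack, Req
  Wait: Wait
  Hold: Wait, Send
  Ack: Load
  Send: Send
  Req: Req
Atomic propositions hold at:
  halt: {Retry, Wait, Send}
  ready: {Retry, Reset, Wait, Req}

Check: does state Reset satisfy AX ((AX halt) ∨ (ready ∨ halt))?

No

Sat(AX halt) = {s : every successor in {Retry, Wait, Send}} = {Retry, Load, Wait, Hold, Send}
Sat(ready ∨ halt) = {Retry, Reset, Wait, Send, Req}
Sat((AX halt) ∨ (ready ∨ halt)) = {Retry, Load, Reset, Wait, Hold, Send, Req}
Sat(AX ((AX halt) ∨ (ready ∨ halt))) = {s : every successor in {Retry, Load, Reset, Wait, Hold, Send, Req}} = {Retry, Load, Wait, Hold, Ack, Send, Req}
Reset ∉ Sat(AX ((AX halt) ∨ (ready ∨ halt))) = {Retry, Load, Wait, Hold, Ack, Send, Req}, so the formula does not hold at Reset.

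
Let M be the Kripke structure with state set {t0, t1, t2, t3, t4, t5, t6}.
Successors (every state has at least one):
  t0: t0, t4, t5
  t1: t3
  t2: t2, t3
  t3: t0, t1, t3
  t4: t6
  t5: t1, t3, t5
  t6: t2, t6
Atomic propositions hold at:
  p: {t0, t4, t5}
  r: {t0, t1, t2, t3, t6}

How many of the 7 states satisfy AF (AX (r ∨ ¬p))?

Sat(¬p) = {t1, t2, t3, t6}
Sat(r ∨ ¬p) = {t0, t1, t2, t3, t6}
Sat(AX (r ∨ ¬p)) = {s : every successor in {t0, t1, t2, t3, t6}} = {t1, t2, t3, t4, t6}
AF (AX (r ∨ ¬p)): least fixpoint, start Z0 = {t1, t2, t3, t4, t6}, add states with every successor in Z. Already a fixed point.
Sat(AF (AX (r ∨ ¬p))) = {t1, t2, t3, t4, t6}
|Sat(AF (AX (r ∨ ¬p)))| = |{t1, t2, t3, t4, t6}| = 5.

5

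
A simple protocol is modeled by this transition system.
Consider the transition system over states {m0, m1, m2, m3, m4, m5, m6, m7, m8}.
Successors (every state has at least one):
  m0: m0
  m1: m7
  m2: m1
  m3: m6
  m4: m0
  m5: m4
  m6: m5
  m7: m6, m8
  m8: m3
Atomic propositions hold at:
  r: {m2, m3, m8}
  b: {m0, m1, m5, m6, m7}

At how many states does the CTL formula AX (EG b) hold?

2

EG b: greatest fixpoint, start Z0 = {m0, m1, m5, m6, m7}, keep only states in Sat with some successor in Z. Z1 = {m0, m1, m6, m7}; Z2 = {m0, m1, m7}; Z3 = {m0, m1}; Z4 = {m0}; fixed.
Sat(EG b) = {m0}
Sat(AX (EG b)) = {s : every successor in {m0}} = {m0, m4}
|Sat(AX (EG b))| = |{m0, m4}| = 2.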